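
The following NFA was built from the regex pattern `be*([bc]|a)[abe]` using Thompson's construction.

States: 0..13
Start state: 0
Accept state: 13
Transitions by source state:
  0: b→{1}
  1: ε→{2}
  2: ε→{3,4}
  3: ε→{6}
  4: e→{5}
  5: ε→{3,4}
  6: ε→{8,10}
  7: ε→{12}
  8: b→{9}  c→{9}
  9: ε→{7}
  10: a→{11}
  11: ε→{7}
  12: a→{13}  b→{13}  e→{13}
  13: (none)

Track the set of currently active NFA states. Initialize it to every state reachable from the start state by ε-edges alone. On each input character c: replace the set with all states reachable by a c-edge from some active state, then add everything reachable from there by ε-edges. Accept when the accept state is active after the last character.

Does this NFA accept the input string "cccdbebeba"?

Answer: REJECT

Derivation:
start: ε-closure({0}) = {0}
'c' @ 1: {}  — dead — no transitions
rest 'ccdbebeba' ignored (set empty)
after full input: {}  (accept=13 not in)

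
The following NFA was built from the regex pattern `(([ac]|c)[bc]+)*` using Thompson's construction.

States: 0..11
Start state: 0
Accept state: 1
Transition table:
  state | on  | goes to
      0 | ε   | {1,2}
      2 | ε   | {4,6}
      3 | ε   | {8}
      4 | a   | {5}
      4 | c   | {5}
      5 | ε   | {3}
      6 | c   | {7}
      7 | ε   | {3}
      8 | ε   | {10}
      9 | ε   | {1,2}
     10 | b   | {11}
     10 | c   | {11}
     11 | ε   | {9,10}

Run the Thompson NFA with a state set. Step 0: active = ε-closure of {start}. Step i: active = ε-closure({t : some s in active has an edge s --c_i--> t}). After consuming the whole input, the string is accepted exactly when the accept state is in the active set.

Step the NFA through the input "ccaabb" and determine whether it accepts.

S₀ = ε-closure({0}) = {0,1,2,4,6}
'c' @ 1: {3,5,7,8,10}
'c' @ 2: {1,2,4,6,9,10,11}  ✓accept
'a' @ 3: {3,5,8,10}
'a' @ 4: {}  — no active states
rest 'bb' ignored (set empty)
end set {} — state 1 not in

Answer: REJECT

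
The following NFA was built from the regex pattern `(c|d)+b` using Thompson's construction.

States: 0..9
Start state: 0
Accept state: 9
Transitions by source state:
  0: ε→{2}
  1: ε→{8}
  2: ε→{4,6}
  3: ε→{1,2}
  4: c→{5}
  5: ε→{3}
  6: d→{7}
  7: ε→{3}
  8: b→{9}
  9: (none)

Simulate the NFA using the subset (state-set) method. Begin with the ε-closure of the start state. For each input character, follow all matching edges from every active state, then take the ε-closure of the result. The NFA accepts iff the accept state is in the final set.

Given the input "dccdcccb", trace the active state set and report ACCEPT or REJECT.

S₀ = ε-closure({0}) = {0,2,4,6}
'd' @ 1: {1,2,3,4,6,7,8}
'c' @ 2: {1,2,3,4,5,6,8}
'c' @ 3: {1,2,3,4,5,6,8}
'd' @ 4: {1,2,3,4,6,7,8}
'c' @ 5: {1,2,3,4,5,6,8}
'c' @ 6: {1,2,3,4,5,6,8}
'c' @ 7: {1,2,3,4,5,6,8}
'b' @ 8: {9}  ✓accept
final: {9}; accept 9 in set

Answer: ACCEPT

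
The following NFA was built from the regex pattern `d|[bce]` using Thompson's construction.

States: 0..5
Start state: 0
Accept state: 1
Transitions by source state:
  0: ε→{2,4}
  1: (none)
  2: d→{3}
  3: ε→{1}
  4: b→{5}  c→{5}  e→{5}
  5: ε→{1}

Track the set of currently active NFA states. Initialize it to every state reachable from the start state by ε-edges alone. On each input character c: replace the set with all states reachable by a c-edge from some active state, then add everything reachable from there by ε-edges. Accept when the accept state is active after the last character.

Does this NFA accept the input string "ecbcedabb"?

Answer: REJECT

Derivation:
S₀ = ε-closure({0}) = {0,2,4}
'e' @ 1: {1,5}  [accepting]
'c' @ 2: {}  — dead — no transitions
rest 'bcedabb' ignored (set empty)
end set {} — state 1 not in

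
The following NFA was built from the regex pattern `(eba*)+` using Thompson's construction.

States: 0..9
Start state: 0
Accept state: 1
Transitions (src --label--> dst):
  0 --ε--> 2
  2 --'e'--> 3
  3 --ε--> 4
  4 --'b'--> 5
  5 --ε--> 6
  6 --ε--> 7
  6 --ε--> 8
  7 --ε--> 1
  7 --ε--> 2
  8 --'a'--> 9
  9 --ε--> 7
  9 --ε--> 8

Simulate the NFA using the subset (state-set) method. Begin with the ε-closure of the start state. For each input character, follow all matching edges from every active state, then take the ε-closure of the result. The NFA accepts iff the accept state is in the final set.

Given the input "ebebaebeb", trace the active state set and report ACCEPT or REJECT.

Answer: ACCEPT

Steps:
start: ε-closure({0}) = {0,2}
'e' @ 1: {3,4}
'b' @ 2: {1,2,5,6,7,8}  [accepting]
'e' @ 3: {3,4}
'b' @ 4: {1,2,5,6,7,8}  [accepting]
'a' @ 5: {1,2,7,8,9}  [accepting]
'e' @ 6: {3,4}
'b' @ 7: {1,2,5,6,7,8}  [accepting]
'e' @ 8: {3,4}
'b' @ 9: {1,2,5,6,7,8}  [accepting]
final: {1,2,5,6,7,8}; accept 1 in set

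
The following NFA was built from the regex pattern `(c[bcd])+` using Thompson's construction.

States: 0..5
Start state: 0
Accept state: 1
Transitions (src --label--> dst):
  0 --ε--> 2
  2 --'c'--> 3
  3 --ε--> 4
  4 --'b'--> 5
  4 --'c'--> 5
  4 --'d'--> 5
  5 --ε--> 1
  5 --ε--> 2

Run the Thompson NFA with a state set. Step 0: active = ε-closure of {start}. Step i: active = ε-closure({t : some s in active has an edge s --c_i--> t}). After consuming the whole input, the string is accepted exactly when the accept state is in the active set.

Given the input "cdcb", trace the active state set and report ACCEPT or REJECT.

Answer: ACCEPT

Trace:
start: ε-closure({0}) = {0,2}
'c' @ 1: {3,4}
'd' @ 2: {1,2,5}  [accepting]
'c' @ 3: {3,4}
'b' @ 4: {1,2,5}  [accepting]
final: {1,2,5}; accept 1 in set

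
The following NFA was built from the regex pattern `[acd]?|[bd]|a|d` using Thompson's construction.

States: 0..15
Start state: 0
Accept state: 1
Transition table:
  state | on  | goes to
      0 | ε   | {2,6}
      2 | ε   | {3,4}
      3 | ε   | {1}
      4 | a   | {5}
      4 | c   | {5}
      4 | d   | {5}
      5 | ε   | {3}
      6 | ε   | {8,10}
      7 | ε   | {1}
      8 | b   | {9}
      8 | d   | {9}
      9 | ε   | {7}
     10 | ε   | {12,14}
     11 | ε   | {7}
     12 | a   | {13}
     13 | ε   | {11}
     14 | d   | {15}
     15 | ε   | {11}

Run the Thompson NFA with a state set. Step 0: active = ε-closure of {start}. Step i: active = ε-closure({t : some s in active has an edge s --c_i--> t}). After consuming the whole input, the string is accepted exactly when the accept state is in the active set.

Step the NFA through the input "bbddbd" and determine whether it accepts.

start: ε-closure({0}) = {0,1,2,3,4,6,8,10,12,14}
'b' @ 1: {1,7,9}  (accept∈set)
'b' @ 2: {}  — dead — no transitions
rest 'ddbd' ignored (set empty)
after full input: {}  (accept=1 not in)

Answer: REJECT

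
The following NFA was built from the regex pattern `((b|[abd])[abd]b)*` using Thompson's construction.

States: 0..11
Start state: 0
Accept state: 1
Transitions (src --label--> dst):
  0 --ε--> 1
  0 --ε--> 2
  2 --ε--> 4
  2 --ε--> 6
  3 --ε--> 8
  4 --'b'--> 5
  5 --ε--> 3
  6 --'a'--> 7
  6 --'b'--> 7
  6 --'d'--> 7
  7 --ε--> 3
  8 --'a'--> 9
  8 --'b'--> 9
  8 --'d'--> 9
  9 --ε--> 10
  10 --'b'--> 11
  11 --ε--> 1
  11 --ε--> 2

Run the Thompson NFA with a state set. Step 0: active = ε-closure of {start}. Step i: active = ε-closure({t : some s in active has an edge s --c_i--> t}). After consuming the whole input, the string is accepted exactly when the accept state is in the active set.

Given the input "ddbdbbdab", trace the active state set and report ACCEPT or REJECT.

Answer: ACCEPT

Derivation:
initial (ε-close {0}): {0,1,2,4,6}
'd' @ 1: {3,7,8}
'd' @ 2: {9,10}
'b' @ 3: {1,2,4,6,11}  ✓accept
'd' @ 4: {3,7,8}
'b' @ 5: {9,10}
'b' @ 6: {1,2,4,6,11}  ✓accept
'd' @ 7: {3,7,8}
'a' @ 8: {9,10}
'b' @ 9: {1,2,4,6,11}  ✓accept
end set {1,2,4,6,11} — state 1 in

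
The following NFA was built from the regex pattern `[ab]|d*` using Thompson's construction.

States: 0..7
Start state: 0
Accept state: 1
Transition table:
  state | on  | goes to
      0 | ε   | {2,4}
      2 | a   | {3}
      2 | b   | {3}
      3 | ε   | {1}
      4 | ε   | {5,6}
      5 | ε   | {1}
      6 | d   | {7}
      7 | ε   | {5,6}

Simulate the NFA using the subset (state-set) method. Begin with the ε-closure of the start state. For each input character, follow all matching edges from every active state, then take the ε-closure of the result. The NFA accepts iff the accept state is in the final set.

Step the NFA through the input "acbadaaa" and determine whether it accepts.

Answer: REJECT

Derivation:
initial (ε-close {0}): {0,1,2,4,5,6}
'a' @ 1: {1,3}  (accept∈set)
'c' @ 2: {}  — state set empty
rest 'badaaa' ignored (set empty)
final: {}; accept 1 not in set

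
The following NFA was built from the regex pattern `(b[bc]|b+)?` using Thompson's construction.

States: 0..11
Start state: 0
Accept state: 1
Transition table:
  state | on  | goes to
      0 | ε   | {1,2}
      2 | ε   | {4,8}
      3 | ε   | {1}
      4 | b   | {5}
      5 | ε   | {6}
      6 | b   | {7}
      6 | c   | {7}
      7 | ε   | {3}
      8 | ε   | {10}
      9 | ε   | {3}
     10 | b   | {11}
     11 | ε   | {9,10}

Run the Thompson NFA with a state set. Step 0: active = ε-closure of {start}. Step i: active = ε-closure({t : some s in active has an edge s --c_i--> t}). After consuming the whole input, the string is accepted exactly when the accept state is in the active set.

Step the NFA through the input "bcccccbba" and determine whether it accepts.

start: ε-closure({0}) = {0,1,2,4,8,10}
'b' @ 1: {1,3,5,6,9,10,11}  [accepting]
'c' @ 2: {1,3,7}  [accepting]
'c' @ 3: {}  — no active states
rest 'cccbba' ignored (set empty)
end set {} — state 1 not in

Answer: REJECT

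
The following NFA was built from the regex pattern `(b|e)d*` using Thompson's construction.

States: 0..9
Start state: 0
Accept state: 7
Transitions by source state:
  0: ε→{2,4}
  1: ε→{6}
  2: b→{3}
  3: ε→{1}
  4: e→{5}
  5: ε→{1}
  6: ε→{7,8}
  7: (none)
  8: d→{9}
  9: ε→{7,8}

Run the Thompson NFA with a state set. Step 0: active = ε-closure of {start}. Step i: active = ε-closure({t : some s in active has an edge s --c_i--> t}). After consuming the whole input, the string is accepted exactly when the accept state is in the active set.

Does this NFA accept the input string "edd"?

S₀ = ε-closure({0}) = {0,2,4}
'e' @ 1: {1,5,6,7,8}  ✓accept
'd' @ 2: {7,8,9}  ✓accept
'd' @ 3: {7,8,9}  ✓accept
final: {7,8,9}; accept 7 in set

Answer: ACCEPT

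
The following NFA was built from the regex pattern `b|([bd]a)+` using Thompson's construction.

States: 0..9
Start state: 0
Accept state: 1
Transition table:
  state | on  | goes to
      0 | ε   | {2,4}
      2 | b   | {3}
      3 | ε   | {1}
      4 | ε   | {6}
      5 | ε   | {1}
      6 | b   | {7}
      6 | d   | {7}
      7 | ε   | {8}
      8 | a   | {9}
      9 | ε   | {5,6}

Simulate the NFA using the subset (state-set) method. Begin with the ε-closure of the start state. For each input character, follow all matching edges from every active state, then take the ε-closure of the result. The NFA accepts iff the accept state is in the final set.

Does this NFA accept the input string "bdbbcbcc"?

Answer: REJECT

Steps:
S₀ = ε-closure({0}) = {0,2,4,6}
'b' @ 1: {1,3,7,8}  ✓accept
'd' @ 2: {}  — no active states
rest 'bbcbcc' ignored (set empty)
final: {}; accept 1 not in set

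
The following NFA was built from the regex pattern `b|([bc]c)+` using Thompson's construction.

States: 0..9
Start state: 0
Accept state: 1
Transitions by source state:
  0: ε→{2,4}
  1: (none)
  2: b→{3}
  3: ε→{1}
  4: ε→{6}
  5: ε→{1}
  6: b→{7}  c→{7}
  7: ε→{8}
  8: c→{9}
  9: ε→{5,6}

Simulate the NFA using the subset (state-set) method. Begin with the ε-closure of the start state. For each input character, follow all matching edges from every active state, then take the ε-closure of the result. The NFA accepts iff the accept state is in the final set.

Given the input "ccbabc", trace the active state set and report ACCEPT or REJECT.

Answer: REJECT

Trace:
initial (ε-close {0}): {0,2,4,6}
'c' @ 1: {7,8}
'c' @ 2: {1,5,6,9}  ✓accept
'b' @ 3: {7,8}
'a' @ 4: {}  — dead — no transitions
rest 'bc' ignored (set empty)
end set {} — state 1 not in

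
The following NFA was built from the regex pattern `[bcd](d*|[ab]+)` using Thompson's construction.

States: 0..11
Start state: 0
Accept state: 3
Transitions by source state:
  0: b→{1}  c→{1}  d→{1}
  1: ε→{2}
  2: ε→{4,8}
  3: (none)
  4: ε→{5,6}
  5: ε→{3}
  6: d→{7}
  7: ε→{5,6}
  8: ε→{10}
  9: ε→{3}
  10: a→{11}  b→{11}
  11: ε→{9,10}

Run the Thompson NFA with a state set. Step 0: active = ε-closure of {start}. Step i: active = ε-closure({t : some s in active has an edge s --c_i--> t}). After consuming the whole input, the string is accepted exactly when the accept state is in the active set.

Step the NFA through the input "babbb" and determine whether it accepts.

Answer: ACCEPT

Trace:
S₀ = ε-closure({0}) = {0}
'b' @ 1: {1,2,3,4,5,6,8,10}  [accepting]
'a' @ 2: {3,9,10,11}  [accepting]
'b' @ 3: {3,9,10,11}  [accepting]
'b' @ 4: {3,9,10,11}  [accepting]
'b' @ 5: {3,9,10,11}  [accepting]
after full input: {3,9,10,11}  (accept=3 in)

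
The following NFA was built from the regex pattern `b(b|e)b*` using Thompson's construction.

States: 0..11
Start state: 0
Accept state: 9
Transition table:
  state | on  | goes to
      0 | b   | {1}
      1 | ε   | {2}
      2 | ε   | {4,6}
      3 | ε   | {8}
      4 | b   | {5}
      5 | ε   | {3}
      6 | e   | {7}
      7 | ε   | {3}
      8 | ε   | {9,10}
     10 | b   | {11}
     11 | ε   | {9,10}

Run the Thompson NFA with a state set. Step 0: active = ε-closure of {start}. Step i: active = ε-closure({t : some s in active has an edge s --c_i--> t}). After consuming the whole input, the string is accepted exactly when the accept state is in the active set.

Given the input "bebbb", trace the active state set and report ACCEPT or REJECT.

Answer: ACCEPT

Trace:
start: ε-closure({0}) = {0}
'b' @ 1: {1,2,4,6}
'e' @ 2: {3,7,8,9,10}  ✓accept
'b' @ 3: {9,10,11}  ✓accept
'b' @ 4: {9,10,11}  ✓accept
'b' @ 5: {9,10,11}  ✓accept
final: {9,10,11}; accept 9 in set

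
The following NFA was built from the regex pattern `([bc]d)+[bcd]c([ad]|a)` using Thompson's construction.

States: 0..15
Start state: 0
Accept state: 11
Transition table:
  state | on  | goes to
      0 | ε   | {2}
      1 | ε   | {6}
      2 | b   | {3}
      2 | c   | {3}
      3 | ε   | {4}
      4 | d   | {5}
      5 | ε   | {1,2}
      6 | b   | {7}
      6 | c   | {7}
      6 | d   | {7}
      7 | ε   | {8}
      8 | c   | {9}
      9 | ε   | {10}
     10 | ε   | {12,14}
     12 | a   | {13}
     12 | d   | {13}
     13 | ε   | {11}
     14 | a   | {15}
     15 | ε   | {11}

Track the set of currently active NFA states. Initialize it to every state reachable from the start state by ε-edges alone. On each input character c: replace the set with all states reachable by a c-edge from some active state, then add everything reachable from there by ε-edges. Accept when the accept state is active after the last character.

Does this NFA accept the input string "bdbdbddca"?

Answer: ACCEPT

Derivation:
S₀ = ε-closure({0}) = {0,2}
'b' @ 1: {3,4}
'd' @ 2: {1,2,5,6}
'b' @ 3: {3,4,7,8}
'd' @ 4: {1,2,5,6}
'b' @ 5: {3,4,7,8}
'd' @ 6: {1,2,5,6}
'd' @ 7: {7,8}
'c' @ 8: {9,10,12,14}
'a' @ 9: {11,13,15}  [accepting]
after full input: {11,13,15}  (accept=11 in)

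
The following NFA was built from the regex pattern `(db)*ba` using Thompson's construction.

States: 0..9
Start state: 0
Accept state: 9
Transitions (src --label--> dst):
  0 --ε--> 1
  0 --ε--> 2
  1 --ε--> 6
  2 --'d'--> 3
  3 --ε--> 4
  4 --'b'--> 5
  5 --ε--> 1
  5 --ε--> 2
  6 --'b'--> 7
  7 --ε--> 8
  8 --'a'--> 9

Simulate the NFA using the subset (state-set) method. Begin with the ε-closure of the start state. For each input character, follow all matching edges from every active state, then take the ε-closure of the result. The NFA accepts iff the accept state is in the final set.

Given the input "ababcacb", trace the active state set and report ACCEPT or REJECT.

Answer: REJECT

Trace:
initial (ε-close {0}): {0,1,2,6}
'a' @ 1: {}  — state set empty
rest 'babcacb' ignored (set empty)
after full input: {}  (accept=9 not in)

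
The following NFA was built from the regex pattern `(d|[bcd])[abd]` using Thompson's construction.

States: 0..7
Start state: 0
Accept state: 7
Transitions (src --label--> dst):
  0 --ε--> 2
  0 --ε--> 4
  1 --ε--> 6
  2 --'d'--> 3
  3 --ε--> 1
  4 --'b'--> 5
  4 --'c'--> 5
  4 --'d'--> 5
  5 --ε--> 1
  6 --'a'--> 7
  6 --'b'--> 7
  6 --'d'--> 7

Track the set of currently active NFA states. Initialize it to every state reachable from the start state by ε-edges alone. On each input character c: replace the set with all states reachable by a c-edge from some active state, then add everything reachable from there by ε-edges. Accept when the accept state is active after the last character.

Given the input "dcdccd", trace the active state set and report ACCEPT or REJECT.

start: ε-closure({0}) = {0,2,4}
'd' @ 1: {1,3,5,6}
'c' @ 2: {}  — dead — no transitions
rest 'dccd' ignored (set empty)
after full input: {}  (accept=7 not in)

Answer: REJECT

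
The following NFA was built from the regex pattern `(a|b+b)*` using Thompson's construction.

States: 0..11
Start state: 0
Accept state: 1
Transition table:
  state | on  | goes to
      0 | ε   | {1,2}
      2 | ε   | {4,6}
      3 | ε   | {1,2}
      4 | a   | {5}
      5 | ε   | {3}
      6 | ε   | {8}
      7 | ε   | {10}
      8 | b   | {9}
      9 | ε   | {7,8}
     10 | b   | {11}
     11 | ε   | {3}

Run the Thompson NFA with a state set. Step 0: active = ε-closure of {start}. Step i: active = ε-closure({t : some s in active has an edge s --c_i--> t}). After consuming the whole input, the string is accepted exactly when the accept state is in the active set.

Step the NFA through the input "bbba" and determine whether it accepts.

Answer: ACCEPT

Derivation:
S₀ = ε-closure({0}) = {0,1,2,4,6,8}
'b' @ 1: {7,8,9,10}
'b' @ 2: {1,2,3,4,6,7,8,9,10,11}  [accepting]
'b' @ 3: {1,2,3,4,6,7,8,9,10,11}  [accepting]
'a' @ 4: {1,2,3,4,5,6,8}  [accepting]
after full input: {1,2,3,4,5,6,8}  (accept=1 in)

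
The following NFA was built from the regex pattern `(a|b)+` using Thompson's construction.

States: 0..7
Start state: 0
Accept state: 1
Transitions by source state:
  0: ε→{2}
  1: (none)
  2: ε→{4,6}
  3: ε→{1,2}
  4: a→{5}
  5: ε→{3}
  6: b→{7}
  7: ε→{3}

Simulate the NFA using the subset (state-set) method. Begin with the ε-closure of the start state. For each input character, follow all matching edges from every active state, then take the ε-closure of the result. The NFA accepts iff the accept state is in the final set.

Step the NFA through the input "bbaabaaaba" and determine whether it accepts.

initial (ε-close {0}): {0,2,4,6}
'b' @ 1: {1,2,3,4,6,7}  (accept∈set)
'b' @ 2: {1,2,3,4,6,7}  (accept∈set)
'a' @ 3: {1,2,3,4,5,6}  (accept∈set)
'a' @ 4: {1,2,3,4,5,6}  (accept∈set)
'b' @ 5: {1,2,3,4,6,7}  (accept∈set)
'a' @ 6: {1,2,3,4,5,6}  (accept∈set)
'a' @ 7: {1,2,3,4,5,6}  (accept∈set)
'a' @ 8: {1,2,3,4,5,6}  (accept∈set)
'b' @ 9: {1,2,3,4,6,7}  (accept∈set)
'a' @ 10: {1,2,3,4,5,6}  (accept∈set)
after full input: {1,2,3,4,5,6}  (accept=1 in)

Answer: ACCEPT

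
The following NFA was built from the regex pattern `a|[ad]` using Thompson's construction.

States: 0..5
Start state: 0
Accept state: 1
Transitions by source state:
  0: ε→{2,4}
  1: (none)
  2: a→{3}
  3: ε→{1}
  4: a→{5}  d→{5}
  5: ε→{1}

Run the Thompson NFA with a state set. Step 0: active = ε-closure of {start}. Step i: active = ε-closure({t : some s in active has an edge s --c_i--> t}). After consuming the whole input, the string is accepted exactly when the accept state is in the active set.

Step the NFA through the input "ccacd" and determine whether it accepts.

start: ε-closure({0}) = {0,2,4}
'c' @ 1: {}  — state set empty
rest 'cacd' ignored (set empty)
after full input: {}  (accept=1 not in)

Answer: REJECT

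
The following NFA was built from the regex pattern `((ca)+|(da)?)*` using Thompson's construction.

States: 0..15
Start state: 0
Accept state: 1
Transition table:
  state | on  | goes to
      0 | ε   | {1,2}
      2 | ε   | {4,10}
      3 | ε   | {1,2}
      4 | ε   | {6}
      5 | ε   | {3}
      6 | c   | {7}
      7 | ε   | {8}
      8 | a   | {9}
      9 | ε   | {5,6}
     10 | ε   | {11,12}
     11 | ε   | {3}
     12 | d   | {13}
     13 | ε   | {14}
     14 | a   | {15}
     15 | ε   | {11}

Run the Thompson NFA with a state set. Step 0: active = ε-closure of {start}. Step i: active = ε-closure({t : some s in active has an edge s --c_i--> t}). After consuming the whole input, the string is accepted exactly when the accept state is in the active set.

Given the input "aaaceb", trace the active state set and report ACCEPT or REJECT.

Answer: REJECT

Steps:
start: ε-closure({0}) = {0,1,2,3,4,6,10,11,12}
'a' @ 1: {}  — dead — no transitions
rest 'aaceb' ignored (set empty)
after full input: {}  (accept=1 not in)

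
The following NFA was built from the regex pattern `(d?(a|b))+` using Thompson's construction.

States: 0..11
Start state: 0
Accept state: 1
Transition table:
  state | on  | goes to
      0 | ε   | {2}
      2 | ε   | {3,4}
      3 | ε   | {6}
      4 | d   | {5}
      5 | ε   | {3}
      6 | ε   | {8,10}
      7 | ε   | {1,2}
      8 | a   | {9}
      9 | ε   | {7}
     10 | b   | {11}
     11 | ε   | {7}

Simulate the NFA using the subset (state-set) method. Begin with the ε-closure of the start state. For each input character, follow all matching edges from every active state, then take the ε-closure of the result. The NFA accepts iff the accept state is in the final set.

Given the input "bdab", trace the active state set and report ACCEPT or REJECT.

start: ε-closure({0}) = {0,2,3,4,6,8,10}
'b' @ 1: {1,2,3,4,6,7,8,10,11}  ✓accept
'd' @ 2: {3,5,6,8,10}
'a' @ 3: {1,2,3,4,6,7,8,9,10}  ✓accept
'b' @ 4: {1,2,3,4,6,7,8,10,11}  ✓accept
after full input: {1,2,3,4,6,7,8,10,11}  (accept=1 in)

Answer: ACCEPT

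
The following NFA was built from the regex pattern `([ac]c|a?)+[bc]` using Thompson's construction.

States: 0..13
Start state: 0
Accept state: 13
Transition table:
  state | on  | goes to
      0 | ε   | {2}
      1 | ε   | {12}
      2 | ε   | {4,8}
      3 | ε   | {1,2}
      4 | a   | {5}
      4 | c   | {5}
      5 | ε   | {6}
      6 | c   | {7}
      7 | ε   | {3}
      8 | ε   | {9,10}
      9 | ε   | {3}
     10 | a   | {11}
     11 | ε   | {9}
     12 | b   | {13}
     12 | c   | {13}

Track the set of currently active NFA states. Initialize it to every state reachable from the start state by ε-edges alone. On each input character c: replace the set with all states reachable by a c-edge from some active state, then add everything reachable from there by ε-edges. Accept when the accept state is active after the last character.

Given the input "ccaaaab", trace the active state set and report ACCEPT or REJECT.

Answer: ACCEPT

Derivation:
initial (ε-close {0}): {0,1,2,3,4,8,9,10,12}
'c' @ 1: {5,6,13}  (accept∈set)
'c' @ 2: {1,2,3,4,7,8,9,10,12}
'a' @ 3: {1,2,3,4,5,6,8,9,10,11,12}
'a' @ 4: {1,2,3,4,5,6,8,9,10,11,12}
'a' @ 5: {1,2,3,4,5,6,8,9,10,11,12}
'a' @ 6: {1,2,3,4,5,6,8,9,10,11,12}
'b' @ 7: {13}  (accept∈set)
end set {13} — state 13 in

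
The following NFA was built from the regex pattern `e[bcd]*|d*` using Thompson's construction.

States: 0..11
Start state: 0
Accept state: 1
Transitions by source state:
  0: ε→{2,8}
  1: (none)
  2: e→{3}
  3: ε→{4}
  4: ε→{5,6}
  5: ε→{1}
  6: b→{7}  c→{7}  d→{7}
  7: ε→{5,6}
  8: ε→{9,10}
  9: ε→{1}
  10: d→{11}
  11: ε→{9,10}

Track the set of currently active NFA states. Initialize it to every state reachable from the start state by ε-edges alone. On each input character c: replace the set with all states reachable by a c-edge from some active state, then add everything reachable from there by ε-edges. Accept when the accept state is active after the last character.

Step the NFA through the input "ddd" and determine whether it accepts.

S₀ = ε-closure({0}) = {0,1,2,8,9,10}
'd' @ 1: {1,9,10,11}  [accepting]
'd' @ 2: {1,9,10,11}  [accepting]
'd' @ 3: {1,9,10,11}  [accepting]
after full input: {1,9,10,11}  (accept=1 in)

Answer: ACCEPT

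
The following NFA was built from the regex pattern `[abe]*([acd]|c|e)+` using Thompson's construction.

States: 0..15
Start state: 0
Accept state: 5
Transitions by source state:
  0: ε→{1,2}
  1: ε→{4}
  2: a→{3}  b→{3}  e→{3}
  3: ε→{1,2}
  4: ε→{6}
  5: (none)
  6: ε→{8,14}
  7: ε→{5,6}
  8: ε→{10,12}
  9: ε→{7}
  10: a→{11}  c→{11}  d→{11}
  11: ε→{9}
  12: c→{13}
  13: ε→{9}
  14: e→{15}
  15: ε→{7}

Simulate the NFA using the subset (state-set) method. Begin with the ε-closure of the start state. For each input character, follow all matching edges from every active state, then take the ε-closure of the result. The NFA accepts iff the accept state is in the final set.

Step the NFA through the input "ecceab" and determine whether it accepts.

initial (ε-close {0}): {0,1,2,4,6,8,10,12,14}
'e' @ 1: {1,2,3,4,5,6,7,8,10,12,14,15}  (accept∈set)
'c' @ 2: {5,6,7,8,9,10,11,12,13,14}  (accept∈set)
'c' @ 3: {5,6,7,8,9,10,11,12,13,14}  (accept∈set)
'e' @ 4: {5,6,7,8,10,12,14,15}  (accept∈set)
'a' @ 5: {5,6,7,8,9,10,11,12,14}  (accept∈set)
'b' @ 6: {}  — dead — no transitions
end set {} — state 5 not in

Answer: REJECT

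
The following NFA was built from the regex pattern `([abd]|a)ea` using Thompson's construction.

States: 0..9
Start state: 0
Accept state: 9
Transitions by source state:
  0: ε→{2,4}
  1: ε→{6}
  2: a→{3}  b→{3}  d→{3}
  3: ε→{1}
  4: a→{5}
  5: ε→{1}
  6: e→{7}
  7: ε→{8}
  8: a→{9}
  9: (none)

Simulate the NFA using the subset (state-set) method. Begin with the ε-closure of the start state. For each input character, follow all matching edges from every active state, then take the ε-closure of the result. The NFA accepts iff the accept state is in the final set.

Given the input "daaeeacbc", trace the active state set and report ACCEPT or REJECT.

Answer: REJECT

Derivation:
start: ε-closure({0}) = {0,2,4}
'd' @ 1: {1,3,6}
'a' @ 2: {}  — dead — no transitions
rest 'aeeacbc' ignored (set empty)
after full input: {}  (accept=9 not in)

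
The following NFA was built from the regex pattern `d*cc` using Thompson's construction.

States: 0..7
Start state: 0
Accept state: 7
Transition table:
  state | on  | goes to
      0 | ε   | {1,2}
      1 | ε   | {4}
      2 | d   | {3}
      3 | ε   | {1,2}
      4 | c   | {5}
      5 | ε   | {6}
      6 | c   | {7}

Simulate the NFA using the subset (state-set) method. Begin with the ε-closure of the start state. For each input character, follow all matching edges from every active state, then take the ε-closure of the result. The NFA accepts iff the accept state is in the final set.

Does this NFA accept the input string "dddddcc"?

Answer: ACCEPT

Derivation:
start: ε-closure({0}) = {0,1,2,4}
'd' @ 1: {1,2,3,4}
'd' @ 2: {1,2,3,4}
'd' @ 3: {1,2,3,4}
'd' @ 4: {1,2,3,4}
'd' @ 5: {1,2,3,4}
'c' @ 6: {5,6}
'c' @ 7: {7}  (accept∈set)
end set {7} — state 7 in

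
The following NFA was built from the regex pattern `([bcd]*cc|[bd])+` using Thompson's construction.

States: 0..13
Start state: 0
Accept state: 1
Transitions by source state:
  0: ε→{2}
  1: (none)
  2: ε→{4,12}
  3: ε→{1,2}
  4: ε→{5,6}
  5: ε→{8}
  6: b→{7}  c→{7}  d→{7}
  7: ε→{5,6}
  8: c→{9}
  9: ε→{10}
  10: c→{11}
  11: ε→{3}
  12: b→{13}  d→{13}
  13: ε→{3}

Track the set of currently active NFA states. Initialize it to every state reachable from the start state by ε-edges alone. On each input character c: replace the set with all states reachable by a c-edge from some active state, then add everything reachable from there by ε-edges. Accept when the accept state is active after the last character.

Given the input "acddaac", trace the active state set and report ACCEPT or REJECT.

S₀ = ε-closure({0}) = {0,2,4,5,6,8,12}
'a' @ 1: {}  — state set empty
rest 'cddaac' ignored (set empty)
end set {} — state 1 not in

Answer: REJECT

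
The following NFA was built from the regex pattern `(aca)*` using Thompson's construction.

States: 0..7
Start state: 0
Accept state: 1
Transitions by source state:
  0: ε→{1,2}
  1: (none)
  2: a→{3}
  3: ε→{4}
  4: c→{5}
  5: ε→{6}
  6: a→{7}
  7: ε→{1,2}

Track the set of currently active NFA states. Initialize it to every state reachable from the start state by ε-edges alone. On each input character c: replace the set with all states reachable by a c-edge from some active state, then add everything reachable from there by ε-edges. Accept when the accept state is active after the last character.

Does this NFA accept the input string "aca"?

Answer: ACCEPT

Derivation:
start: ε-closure({0}) = {0,1,2}
'a' @ 1: {3,4}
'c' @ 2: {5,6}
'a' @ 3: {1,2,7}  (accept∈set)
end set {1,2,7} — state 1 in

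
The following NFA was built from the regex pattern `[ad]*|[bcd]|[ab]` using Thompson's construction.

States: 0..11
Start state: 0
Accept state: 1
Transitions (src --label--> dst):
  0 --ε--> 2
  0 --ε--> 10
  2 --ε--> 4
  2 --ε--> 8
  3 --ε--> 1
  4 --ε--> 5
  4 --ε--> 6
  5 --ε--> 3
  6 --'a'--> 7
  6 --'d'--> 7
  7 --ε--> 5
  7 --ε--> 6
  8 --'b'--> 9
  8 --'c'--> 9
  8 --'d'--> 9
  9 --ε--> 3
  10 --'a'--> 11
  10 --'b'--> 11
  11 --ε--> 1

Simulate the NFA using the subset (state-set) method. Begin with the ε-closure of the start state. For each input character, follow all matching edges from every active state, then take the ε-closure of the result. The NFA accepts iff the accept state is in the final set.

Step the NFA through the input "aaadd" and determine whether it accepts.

Answer: ACCEPT

Trace:
initial (ε-close {0}): {0,1,2,3,4,5,6,8,10}
'a' @ 1: {1,3,5,6,7,11}  (accept∈set)
'a' @ 2: {1,3,5,6,7}  (accept∈set)
'a' @ 3: {1,3,5,6,7}  (accept∈set)
'd' @ 4: {1,3,5,6,7}  (accept∈set)
'd' @ 5: {1,3,5,6,7}  (accept∈set)
after full input: {1,3,5,6,7}  (accept=1 in)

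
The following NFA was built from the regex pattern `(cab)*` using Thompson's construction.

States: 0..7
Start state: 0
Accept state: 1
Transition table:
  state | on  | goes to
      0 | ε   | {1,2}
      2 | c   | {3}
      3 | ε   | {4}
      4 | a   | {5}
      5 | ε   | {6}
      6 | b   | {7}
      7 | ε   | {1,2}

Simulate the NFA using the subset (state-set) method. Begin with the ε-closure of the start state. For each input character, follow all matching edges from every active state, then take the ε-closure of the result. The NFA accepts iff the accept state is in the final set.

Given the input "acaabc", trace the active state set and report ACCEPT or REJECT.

Answer: REJECT

Derivation:
S₀ = ε-closure({0}) = {0,1,2}
'a' @ 1: {}  — no active states
rest 'caabc' ignored (set empty)
final: {}; accept 1 not in set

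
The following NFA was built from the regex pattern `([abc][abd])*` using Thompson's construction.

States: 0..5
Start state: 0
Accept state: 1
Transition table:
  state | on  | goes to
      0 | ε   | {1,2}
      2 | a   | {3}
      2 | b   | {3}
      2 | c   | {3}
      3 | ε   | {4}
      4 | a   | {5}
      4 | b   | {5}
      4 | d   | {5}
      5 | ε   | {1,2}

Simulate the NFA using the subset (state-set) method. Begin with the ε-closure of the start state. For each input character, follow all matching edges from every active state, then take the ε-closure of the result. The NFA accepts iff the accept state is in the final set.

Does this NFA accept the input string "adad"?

initial (ε-close {0}): {0,1,2}
'a' @ 1: {3,4}
'd' @ 2: {1,2,5}  (accept∈set)
'a' @ 3: {3,4}
'd' @ 4: {1,2,5}  (accept∈set)
after full input: {1,2,5}  (accept=1 in)

Answer: ACCEPT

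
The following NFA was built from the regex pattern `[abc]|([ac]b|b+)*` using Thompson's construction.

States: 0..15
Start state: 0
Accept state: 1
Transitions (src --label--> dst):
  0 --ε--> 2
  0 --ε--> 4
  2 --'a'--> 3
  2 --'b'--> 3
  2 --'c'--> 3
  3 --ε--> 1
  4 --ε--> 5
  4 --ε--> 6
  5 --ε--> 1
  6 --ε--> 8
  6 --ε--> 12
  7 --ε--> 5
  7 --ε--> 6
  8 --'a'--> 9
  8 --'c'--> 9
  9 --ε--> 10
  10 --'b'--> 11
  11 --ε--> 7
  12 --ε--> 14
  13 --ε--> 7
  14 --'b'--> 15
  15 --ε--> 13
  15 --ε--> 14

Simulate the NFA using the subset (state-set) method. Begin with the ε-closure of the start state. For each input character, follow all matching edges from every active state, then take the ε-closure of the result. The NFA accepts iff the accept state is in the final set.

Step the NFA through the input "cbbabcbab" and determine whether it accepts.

Answer: ACCEPT

Derivation:
S₀ = ε-closure({0}) = {0,1,2,4,5,6,8,12,14}
'c' @ 1: {1,3,9,10}  ✓accept
'b' @ 2: {1,5,6,7,8,11,12,14}  ✓accept
'b' @ 3: {1,5,6,7,8,12,13,14,15}  ✓accept
'a' @ 4: {9,10}
'b' @ 5: {1,5,6,7,8,11,12,14}  ✓accept
'c' @ 6: {9,10}
'b' @ 7: {1,5,6,7,8,11,12,14}  ✓accept
'a' @ 8: {9,10}
'b' @ 9: {1,5,6,7,8,11,12,14}  ✓accept
final: {1,5,6,7,8,11,12,14}; accept 1 in set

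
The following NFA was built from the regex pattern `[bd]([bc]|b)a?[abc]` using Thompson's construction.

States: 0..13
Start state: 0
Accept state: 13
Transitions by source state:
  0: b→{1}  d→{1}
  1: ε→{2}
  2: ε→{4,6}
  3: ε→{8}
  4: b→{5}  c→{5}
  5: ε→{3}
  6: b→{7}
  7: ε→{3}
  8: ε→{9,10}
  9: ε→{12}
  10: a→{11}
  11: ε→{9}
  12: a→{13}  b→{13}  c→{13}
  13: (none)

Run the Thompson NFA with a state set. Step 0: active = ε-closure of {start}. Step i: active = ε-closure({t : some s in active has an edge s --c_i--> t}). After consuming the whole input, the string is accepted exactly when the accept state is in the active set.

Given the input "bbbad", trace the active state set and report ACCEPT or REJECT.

Answer: REJECT

Steps:
S₀ = ε-closure({0}) = {0}
'b' @ 1: {1,2,4,6}
'b' @ 2: {3,5,7,8,9,10,12}
'b' @ 3: {13}  ✓accept
'a' @ 4: {}  — state set empty
rest 'd' ignored (set empty)
final: {}; accept 13 not in set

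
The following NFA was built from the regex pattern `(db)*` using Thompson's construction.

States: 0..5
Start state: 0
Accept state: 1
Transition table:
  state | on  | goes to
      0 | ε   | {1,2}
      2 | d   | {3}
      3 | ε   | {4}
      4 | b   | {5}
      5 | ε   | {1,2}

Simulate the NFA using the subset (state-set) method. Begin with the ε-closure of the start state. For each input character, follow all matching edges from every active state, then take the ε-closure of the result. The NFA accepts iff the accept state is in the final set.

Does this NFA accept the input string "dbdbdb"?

initial (ε-close {0}): {0,1,2}
'd' @ 1: {3,4}
'b' @ 2: {1,2,5}  [accepting]
'd' @ 3: {3,4}
'b' @ 4: {1,2,5}  [accepting]
'd' @ 5: {3,4}
'b' @ 6: {1,2,5}  [accepting]
end set {1,2,5} — state 1 in

Answer: ACCEPT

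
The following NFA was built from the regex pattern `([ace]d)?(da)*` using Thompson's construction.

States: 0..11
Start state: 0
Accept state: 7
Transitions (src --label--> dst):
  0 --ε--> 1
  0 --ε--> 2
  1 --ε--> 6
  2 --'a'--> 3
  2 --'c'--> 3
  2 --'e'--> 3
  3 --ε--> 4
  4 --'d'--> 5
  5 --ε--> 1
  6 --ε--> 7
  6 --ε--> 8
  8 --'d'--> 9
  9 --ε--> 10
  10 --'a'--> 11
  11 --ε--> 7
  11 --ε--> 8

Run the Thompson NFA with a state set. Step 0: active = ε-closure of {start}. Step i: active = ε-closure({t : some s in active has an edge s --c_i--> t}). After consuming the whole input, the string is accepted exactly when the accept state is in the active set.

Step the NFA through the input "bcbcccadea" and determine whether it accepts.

initial (ε-close {0}): {0,1,2,6,7,8}
'b' @ 1: {}  — no active states
rest 'cbcccadea' ignored (set empty)
final: {}; accept 7 not in set

Answer: REJECT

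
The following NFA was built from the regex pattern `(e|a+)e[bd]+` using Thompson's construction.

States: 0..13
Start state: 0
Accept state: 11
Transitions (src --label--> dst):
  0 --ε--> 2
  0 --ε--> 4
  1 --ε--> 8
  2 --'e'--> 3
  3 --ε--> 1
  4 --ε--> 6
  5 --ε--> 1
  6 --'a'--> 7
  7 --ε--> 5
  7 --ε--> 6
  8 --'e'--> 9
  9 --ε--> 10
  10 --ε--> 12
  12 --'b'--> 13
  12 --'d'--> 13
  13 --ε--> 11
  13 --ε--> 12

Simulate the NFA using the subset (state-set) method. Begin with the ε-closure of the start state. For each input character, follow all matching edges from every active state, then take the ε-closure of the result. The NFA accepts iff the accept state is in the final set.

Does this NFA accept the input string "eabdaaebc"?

Answer: REJECT

Trace:
S₀ = ε-closure({0}) = {0,2,4,6}
'e' @ 1: {1,3,8}
'a' @ 2: {}  — state set empty
rest 'bdaaebc' ignored (set empty)
after full input: {}  (accept=11 not in)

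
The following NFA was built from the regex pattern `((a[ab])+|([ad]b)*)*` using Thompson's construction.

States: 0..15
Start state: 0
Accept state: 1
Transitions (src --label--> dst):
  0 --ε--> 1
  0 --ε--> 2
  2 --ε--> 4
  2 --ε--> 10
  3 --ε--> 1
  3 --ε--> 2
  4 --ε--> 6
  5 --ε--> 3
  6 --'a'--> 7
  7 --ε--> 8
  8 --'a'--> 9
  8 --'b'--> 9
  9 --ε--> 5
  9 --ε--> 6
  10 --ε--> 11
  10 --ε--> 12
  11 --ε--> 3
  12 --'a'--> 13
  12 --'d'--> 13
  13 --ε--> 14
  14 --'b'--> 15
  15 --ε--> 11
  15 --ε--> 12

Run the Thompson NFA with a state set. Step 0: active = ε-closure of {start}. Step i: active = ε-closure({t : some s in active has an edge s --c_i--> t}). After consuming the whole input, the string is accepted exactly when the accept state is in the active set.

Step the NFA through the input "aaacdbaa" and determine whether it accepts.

S₀ = ε-closure({0}) = {0,1,2,3,4,6,10,11,12}
'a' @ 1: {7,8,13,14}
'a' @ 2: {1,2,3,4,5,6,9,10,11,12}  ✓accept
'a' @ 3: {7,8,13,14}
'c' @ 4: {}  — no active states
rest 'dbaa' ignored (set empty)
final: {}; accept 1 not in set

Answer: REJECT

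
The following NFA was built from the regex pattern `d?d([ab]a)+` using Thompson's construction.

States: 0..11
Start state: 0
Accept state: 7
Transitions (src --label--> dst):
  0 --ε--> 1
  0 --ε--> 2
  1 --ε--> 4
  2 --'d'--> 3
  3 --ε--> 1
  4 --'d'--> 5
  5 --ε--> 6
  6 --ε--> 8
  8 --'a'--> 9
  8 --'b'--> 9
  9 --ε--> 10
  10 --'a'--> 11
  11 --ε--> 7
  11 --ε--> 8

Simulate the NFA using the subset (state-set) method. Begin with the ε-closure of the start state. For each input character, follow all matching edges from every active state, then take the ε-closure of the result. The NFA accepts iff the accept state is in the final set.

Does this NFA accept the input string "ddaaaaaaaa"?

Answer: ACCEPT

Derivation:
S₀ = ε-closure({0}) = {0,1,2,4}
'd' @ 1: {1,3,4,5,6,8}
'd' @ 2: {5,6,8}
'a' @ 3: {9,10}
'a' @ 4: {7,8,11}  ✓accept
'a' @ 5: {9,10}
'a' @ 6: {7,8,11}  ✓accept
'a' @ 7: {9,10}
'a' @ 8: {7,8,11}  ✓accept
'a' @ 9: {9,10}
'a' @ 10: {7,8,11}  ✓accept
end set {7,8,11} — state 7 in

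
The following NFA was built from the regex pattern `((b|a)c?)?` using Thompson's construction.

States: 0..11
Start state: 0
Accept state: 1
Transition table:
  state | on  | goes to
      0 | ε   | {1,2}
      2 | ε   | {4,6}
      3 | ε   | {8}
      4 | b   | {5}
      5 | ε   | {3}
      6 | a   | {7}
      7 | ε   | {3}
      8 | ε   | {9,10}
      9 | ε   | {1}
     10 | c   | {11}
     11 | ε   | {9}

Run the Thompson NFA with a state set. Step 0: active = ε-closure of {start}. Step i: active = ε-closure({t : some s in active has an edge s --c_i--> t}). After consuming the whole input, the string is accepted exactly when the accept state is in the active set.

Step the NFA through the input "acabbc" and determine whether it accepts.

initial (ε-close {0}): {0,1,2,4,6}
'a' @ 1: {1,3,7,8,9,10}  [accepting]
'c' @ 2: {1,9,11}  [accepting]
'a' @ 3: {}  — dead — no transitions
rest 'bbc' ignored (set empty)
end set {} — state 1 not in

Answer: REJECT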